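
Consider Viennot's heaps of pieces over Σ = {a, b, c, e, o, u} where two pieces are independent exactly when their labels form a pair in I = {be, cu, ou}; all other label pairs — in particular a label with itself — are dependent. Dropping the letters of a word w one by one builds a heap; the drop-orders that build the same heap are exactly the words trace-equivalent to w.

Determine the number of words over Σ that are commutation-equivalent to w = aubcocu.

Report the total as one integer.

#0=a has no predecessor
#1=u depends on [0:a]
#2=b depends on [1:u]
#3=c depends on [2:b]
#4=o depends on [3:c]
#5=c depends on [4:o]
#6=u depends on [2:b]
sources: [0:a]
N(rest) = Σ N(rest − s) over sources s of rest; N(one piece) = 1:
  size 1 → [5]=1  [6]=1
  size 2 → [4,5]=1  [5,6]=2
  size 3 → [3,4,5]=1  [4,5,6]=3
  size 4 → [3,4,5,6]=4
  size 5 → [2,3,4,5,6]=4
  first=0(a) contributes 4

4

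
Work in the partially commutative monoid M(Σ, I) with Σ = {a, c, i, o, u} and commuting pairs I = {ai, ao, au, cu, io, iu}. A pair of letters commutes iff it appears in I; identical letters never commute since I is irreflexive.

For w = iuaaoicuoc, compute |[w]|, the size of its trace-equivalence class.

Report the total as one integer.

#0=i has no predecessor
#1=u has no predecessor
#2=a has no predecessor
#3=a depends on [2:a]
#4=o depends on [1:u]
#5=i depends on [0:i]
#6=c depends on [3:a, 4:o, 5:i]
#7=u depends on [4:o]
#8=o depends on [6:c, 7:u]
#9=c depends on [8:o]
sources: [0:i, 1:u, 2:a]
N(rest) = Σ N(rest − s) over sources s of rest; N(one piece) = 1:
  size 1 → [9]=1
  size 2 → [8,9]=1
  size 3 → [6,8,9]=1  [7,8,9]=1
  size 4 → [3,6,8,9]=1  [5,6,8,9]=1  [6,7,8,9]=2
  size 5 → [0,5,6,8,9]=1  [2,3,6,8,9]=1  [3,5,6,8,9]=2  [3,6,7,8,9]=3  [4,6,7,8,9]=2  [5,6,7,8,9]=3
  size 6 → [0,3,5,6,8,9]=3  [0,5,6,7,8,9]=4  [1,4,6,7,8,9]=2  [2,3,5,6,8,9]=3  [2,3,6,7,8,9]=4  [3,4,6,7,8,9]=5  [3,5,6,7,8,9]=8  [4,5,6,7,8,9]=5
  size 7 → [0,2,3,5,6,8,9]=6  [0,3,5,6,7,8,9]=15  [0,4,5,6,7,8,9]=9  [1,3,4,6,7,8,9]=7  [1,4,5,6,7,8,9]=7  [2,3,4,6,7,8,9]=9  [2,3,5,6,7,8,9]=15  [3,4,5,6,7,8,9]=18
  size 8 → [0,1,4,5,6,7,8,9]=16  [0,2,3,5,6,7,8,9]=36  [0,3,4,5,6,7,8,9]=42  [1,2,3,4,6,7,8,9]=16  [1,3,4,5,6,7,8,9]=32  [2,3,4,5,6,7,8,9]=42
  first=0(i) contributes 90
  first=1(u) contributes 120
  first=2(a) contributes 90
|[w]| = 300

300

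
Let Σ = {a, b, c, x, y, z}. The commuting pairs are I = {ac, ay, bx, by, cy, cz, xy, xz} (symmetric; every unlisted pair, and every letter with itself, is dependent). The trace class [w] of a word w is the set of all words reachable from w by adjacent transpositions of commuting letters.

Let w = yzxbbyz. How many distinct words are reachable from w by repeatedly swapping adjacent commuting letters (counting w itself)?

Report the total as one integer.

21

#0=y has no predecessor
#1=z depends on [0:y]
#2=x has no predecessor
#3=b depends on [1:z]
#4=b depends on [3:b]
#5=y depends on [1:z]
#6=z depends on [4:b, 5:y]
sources: [0:y, 2:x]
N(rest) = Σ N(rest − s) over sources s of rest; N(one piece) = 1:
  size 1 → [2]=1  [6]=1
  size 2 → [2,6]=2  [4,6]=1  [5,6]=1
  size 3 → [2,4,6]=3  [2,5,6]=3  [3,4,6]=1  [4,5,6]=2
  size 4 → [2,3,4,6]=4  [2,4,5,6]=8  [3,4,5,6]=3
  size 5 → [1,3,4,5,6]=3  [2,3,4,5,6]=15
  first=0(y) contributes 18
  first=2(x) contributes 3
|[w]| = 21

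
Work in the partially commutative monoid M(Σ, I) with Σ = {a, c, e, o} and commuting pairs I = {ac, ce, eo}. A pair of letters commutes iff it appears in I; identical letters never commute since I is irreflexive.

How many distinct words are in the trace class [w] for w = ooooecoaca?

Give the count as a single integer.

piece 0:o — minimal
piece 1:o rests on {0:o}
piece 2:o rests on {1:o}
piece 3:o rests on {2:o}
piece 4:e — minimal
piece 5:c rests on {3:o}
piece 6:o rests on {5:c}
piece 7:a rests on {4:e, 6:o}
piece 8:c rests on {6:o}
piece 9:a rests on {7:a}
minimal pieces: {0:o, 4:e}
ways to finish when only these pieces remain (= sum over removing one remaining piece with nothing left below it):
  1 left: {8}→1  {9}→1
  2 left: {7,9}→1  {8,9}→2
  3 left: {4,7,9}→1  {7,8,9}→3
  4 left: {4,7,8,9}→4  {6,7,8,9}→3
  5 left: {4,6,7,8,9}→7  {5,6,7,8,9}→3
  6 left: {3,5,6,7,8,9}→3  {4,5,6,7,8,9}→10
  7 left: {2,3,5,6,7,8,9}→3  {3,4,5,6,7,8,9}→13
  8 left: {1,2,3,5,6,7,8,9}→3  {2,3,4,5,6,7,8,9}→16
  placing 0:o first → 19 extensions
  placing 4:e first → 3 extensions
total linear extensions = 22

22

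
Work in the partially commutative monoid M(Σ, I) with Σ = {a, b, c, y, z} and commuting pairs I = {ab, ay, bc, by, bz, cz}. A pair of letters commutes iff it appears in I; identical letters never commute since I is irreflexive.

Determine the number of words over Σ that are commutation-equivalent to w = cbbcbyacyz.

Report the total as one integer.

0(c) covers ∅
1(b) covers ∅
2(b) covers 1:b
3(c) covers 0:c
4(b) covers 2:b
5(y) covers 3:c
6(a) covers 3:c
7(c) covers 5:y, 6:a
8(y) covers 7:c
9(z) covers 8:y
floor of heap: 0:c, 1:b
completions by unplaced set U, small U first (add the entries for U minus each lowest piece of U):
  |U|=1: {4}:1  {9}:1
  |U|=2: {2,4}:1  {4,9}:2  {8,9}:1
  |U|=3: {1,2,4}:1  {2,4,9}:3  {4,8,9}:3  {7,8,9}:1
  |U|=4: {1,2,4,9}:4  {2,4,8,9}:6  {4,7,8,9}:4  {5,7,8,9}:1  {6,7,8,9}:1
  |U|=5: {1,2,4,8,9}:10  {2,4,7,8,9}:10  {4,5,7,8,9}:5  {4,6,7,8,9}:5  {5,6,7,8,9}:2
  |U|=6: {1,2,4,7,8,9}:20  {2,4,5,7,8,9}:15  {2,4,6,7,8,9}:15  {3,5,6,7,8,9}:2  {4,5,6,7,8,9}:12
  |U|=7: {0,3,5,6,7,8,9}:2  {1,2,4,5,7,8,9}:35  {1,2,4,6,7,8,9}:35  {2,4,5,6,7,8,9}:42  {3,4,5,6,7,8,9}:14
  |U|=8: {0,3,4,5,6,7,8,9}:16  {1,2,4,5,6,7,8,9}:112  {2,3,4,5,6,7,8,9}:56
  start at 0(c): 168
  start at 1(b): 72
sum over floor = 240

240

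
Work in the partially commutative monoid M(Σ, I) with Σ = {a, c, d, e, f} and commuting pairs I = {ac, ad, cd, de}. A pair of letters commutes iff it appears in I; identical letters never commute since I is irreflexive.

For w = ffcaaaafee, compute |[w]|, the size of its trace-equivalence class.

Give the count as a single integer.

5

piece 0:f — minimal
piece 1:f rests on {0:f}
piece 2:c rests on {1:f}
piece 3:a rests on {1:f}
piece 4:a rests on {3:a}
piece 5:a rests on {4:a}
piece 6:a rests on {5:a}
piece 7:f rests on {2:c, 6:a}
piece 8:e rests on {7:f}
piece 9:e rests on {8:e}
minimal pieces: {0:f}
ways to finish when only these pieces remain (= sum over removing one remaining piece with nothing left below it):
  1 left: {9}→1
  2 left: {8,9}→1
  3 left: {7,8,9}→1
  4 left: {2,7,8,9}→1  {6,7,8,9}→1
  5 left: {2,6,7,8,9}→2  {5,6,7,8,9}→1
  6 left: {2,5,6,7,8,9}→3  {4,5,6,7,8,9}→1
  7 left: {2,4,5,6,7,8,9}→4  {3,4,5,6,7,8,9}→1
  8 left: {2,3,4,5,6,7,8,9}→5
  placing 0:f first → 5 extensions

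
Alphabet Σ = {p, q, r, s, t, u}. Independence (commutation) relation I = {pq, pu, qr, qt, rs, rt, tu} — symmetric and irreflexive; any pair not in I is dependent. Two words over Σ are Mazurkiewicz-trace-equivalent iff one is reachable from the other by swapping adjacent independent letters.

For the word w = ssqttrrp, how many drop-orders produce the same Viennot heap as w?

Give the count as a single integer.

#0=s has no predecessor
#1=s depends on [0:s]
#2=q depends on [1:s]
#3=t depends on [1:s]
#4=t depends on [3:t]
#5=r has no predecessor
#6=r depends on [5:r]
#7=p depends on [4:t, 6:r]
sources: [0:s, 5:r]
N(rest) = Σ N(rest − s) over sources s of rest; N(one piece) = 1:
  size 1 → [2]=1  [7]=1
  size 2 → [2,7]=2  [4,7]=1  [6,7]=1
  size 3 → [2,4,7]=3  [2,6,7]=3  [3,4,7]=1  [4,6,7]=2  [5,6,7]=1
  size 4 → [2,3,4,7]=4  [2,4,6,7]=8  [2,5,6,7]=4  [3,4,6,7]=3  [4,5,6,7]=3
  size 5 → [1,2,3,4,7]=4  [2,3,4,6,7]=15  [2,4,5,6,7]=15  [3,4,5,6,7]=6
  size 6 → [0,1,2,3,4,7]=4  [1,2,3,4,6,7]=19  [2,3,4,5,6,7]=36
  first=0(s) contributes 55
  first=5(r) contributes 23
|[w]| = 78

78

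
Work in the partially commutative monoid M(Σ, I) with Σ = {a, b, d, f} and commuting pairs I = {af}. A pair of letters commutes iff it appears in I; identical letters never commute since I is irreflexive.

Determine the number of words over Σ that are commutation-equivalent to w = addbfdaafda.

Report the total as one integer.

piece 0:a — minimal
piece 1:d rests on {0:a}
piece 2:d rests on {1:d}
piece 3:b rests on {2:d}
piece 4:f rests on {3:b}
piece 5:d rests on {4:f}
piece 6:a rests on {5:d}
piece 7:a rests on {6:a}
piece 8:f rests on {5:d}
piece 9:d rests on {7:a, 8:f}
piece 10:a rests on {9:d}
minimal pieces: {0:a}
ways to finish when only these pieces remain (= sum over removing one remaining piece with nothing left below it):
  1 left: {10}→1
  2 left: {9,10}→1
  3 left: {7,9,10}→1  {8,9,10}→1
  4 left: {6,7,9,10}→1  {7,8,9,10}→2
  5 left: {6,7,8,9,10}→3
  6 left: {5,6,7,8,9,10}→3
  7 left: {4,5,6,7,8,9,10}→3
  8 left: {3,4,5,6,7,8,9,10}→3
  9 left: {2,3,4,5,6,7,8,9,10}→3
  placing 0:a first → 3 extensions

3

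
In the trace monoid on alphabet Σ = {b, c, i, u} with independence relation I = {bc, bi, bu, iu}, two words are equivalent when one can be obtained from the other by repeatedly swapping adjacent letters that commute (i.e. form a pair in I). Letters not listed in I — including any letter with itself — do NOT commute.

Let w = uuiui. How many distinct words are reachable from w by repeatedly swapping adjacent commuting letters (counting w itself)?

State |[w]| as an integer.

10

drop 0:u onto floor
drop 1:u onto {0:u}
drop 2:i onto floor
drop 3:u onto {1:u}
drop 4:i onto {2:i}
ground layer = {0:u, 2:i}
drop-orders for the pieces not yet dropped (sum over which currently-grounded one goes next):
  1 to go: {3} 1  {4} 1
  2 to go: {1,3} 1  {2,4} 1  {3,4} 2
  3 to go: {0,1,3} 1  {1,3,4} 3  {2,3,4} 3
  if 0:u drops first: 6 orders
  if 2:i drops first: 4 orders
heap linearizations: 10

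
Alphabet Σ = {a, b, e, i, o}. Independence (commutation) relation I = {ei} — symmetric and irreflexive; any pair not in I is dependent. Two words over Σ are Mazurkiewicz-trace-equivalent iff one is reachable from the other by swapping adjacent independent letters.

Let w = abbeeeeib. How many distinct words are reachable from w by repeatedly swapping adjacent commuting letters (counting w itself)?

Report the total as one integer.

5

drop 0:a onto floor
drop 1:b onto {0:a}
drop 2:b onto {1:b}
drop 3:e onto {2:b}
drop 4:e onto {3:e}
drop 5:e onto {4:e}
drop 6:e onto {5:e}
drop 7:i onto {2:b}
drop 8:b onto {6:e, 7:i}
ground layer = {0:a}
drop-orders for the pieces not yet dropped (sum over which currently-grounded one goes next):
  1 to go: {8} 1
  2 to go: {6,8} 1  {7,8} 1
  3 to go: {5,6,8} 1  {6,7,8} 2
  4 to go: {4,5,6,8} 1  {5,6,7,8} 3
  5 to go: {3,4,5,6,8} 1  {4,5,6,7,8} 4
  6 to go: {3,4,5,6,7,8} 5
  7 to go: {2,3,4,5,6,7,8} 5
  if 0:a drops first: 5 orders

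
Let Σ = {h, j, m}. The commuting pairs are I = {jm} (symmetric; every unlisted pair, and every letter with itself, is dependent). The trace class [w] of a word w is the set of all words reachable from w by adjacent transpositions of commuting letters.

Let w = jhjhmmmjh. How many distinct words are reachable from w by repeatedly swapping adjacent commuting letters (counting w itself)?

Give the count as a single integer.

#0=j has no predecessor
#1=h depends on [0:j]
#2=j depends on [1:h]
#3=h depends on [2:j]
#4=m depends on [3:h]
#5=m depends on [4:m]
#6=m depends on [5:m]
#7=j depends on [3:h]
#8=h depends on [6:m, 7:j]
sources: [0:j]
N(rest) = Σ N(rest − s) over sources s of rest; N(one piece) = 1:
  size 1 → [8]=1
  size 2 → [6,8]=1  [7,8]=1
  size 3 → [5,6,8]=1  [6,7,8]=2
  size 4 → [4,5,6,8]=1  [5,6,7,8]=3
  size 5 → [4,5,6,7,8]=4
  size 6 → [3,4,5,6,7,8]=4
  size 7 → [2,3,4,5,6,7,8]=4
  first=0(j) contributes 4

4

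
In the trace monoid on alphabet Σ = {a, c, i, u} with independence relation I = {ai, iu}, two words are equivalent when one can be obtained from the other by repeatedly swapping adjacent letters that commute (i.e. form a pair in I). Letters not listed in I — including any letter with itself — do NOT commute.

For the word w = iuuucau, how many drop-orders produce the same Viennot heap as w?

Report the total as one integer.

drop 0:i onto floor
drop 1:u onto floor
drop 2:u onto {1:u}
drop 3:u onto {2:u}
drop 4:c onto {0:i, 3:u}
drop 5:a onto {4:c}
drop 6:u onto {5:a}
ground layer = {0:i, 1:u}
drop-orders for the pieces not yet dropped (sum over which currently-grounded one goes next):
  1 to go: {6} 1
  2 to go: {5,6} 1
  3 to go: {4,5,6} 1
  4 to go: {0,4,5,6} 1  {3,4,5,6} 1
  5 to go: {0,3,4,5,6} 2  {2,3,4,5,6} 1
  if 0:i drops first: 1 orders
  if 1:u drops first: 3 orders
heap linearizations: 4

4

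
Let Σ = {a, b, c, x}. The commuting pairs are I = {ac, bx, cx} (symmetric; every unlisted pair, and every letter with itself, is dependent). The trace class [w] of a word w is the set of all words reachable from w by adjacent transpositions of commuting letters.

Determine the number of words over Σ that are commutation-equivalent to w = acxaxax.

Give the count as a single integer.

piece 0:a — minimal
piece 1:c — minimal
piece 2:x rests on {0:a}
piece 3:a rests on {2:x}
piece 4:x rests on {3:a}
piece 5:a rests on {4:x}
piece 6:x rests on {5:a}
minimal pieces: {0:a, 1:c}
ways to finish when only these pieces remain (= sum over removing one remaining piece with nothing left below it):
  1 left: {1}→1  {6}→1
  2 left: {1,6}→2  {5,6}→1
  3 left: {1,5,6}→3  {4,5,6}→1
  4 left: {1,4,5,6}→4  {3,4,5,6}→1
  5 left: {1,3,4,5,6}→5  {2,3,4,5,6}→1
  placing 0:a first → 6 extensions
  placing 1:c first → 1 extensions
total linear extensions = 7

7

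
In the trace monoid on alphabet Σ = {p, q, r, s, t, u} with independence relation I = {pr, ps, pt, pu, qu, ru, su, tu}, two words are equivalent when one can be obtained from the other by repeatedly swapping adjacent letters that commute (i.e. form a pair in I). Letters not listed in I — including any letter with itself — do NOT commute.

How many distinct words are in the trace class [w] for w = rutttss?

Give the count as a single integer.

7

drop 0:r onto floor
drop 1:u onto floor
drop 2:t onto {0:r}
drop 3:t onto {2:t}
drop 4:t onto {3:t}
drop 5:s onto {4:t}
drop 6:s onto {5:s}
ground layer = {0:r, 1:u}
drop-orders for the pieces not yet dropped (sum over which currently-grounded one goes next):
  1 to go: {1} 1  {6} 1
  2 to go: {1,6} 2  {5,6} 1
  3 to go: {1,5,6} 3  {4,5,6} 1
  4 to go: {1,4,5,6} 4  {3,4,5,6} 1
  5 to go: {1,3,4,5,6} 5  {2,3,4,5,6} 1
  if 0:r drops first: 6 orders
  if 1:u drops first: 1 orders
heap linearizations: 7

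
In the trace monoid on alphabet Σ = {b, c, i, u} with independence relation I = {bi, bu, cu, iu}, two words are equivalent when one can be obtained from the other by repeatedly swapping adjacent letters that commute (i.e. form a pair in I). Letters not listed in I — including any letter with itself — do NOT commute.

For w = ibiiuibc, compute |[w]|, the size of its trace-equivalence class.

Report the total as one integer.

drop 0:i onto floor
drop 1:b onto floor
drop 2:i onto {0:i}
drop 3:i onto {2:i}
drop 4:u onto floor
drop 5:i onto {3:i}
drop 6:b onto {1:b}
drop 7:c onto {5:i, 6:b}
ground layer = {0:i, 1:b, 4:u}
drop-orders for the pieces not yet dropped (sum over which currently-grounded one goes next):
  1 to go: {4} 1  {7} 1
  2 to go: {4,7} 2  {5,7} 1  {6,7} 1
  3 to go: {1,6,7} 1  {3,5,7} 1  {4,5,7} 3  {4,6,7} 3  {5,6,7} 2
  4 to go: {1,4,6,7} 4  {1,5,6,7} 3  {2,3,5,7} 1  {3,4,5,7} 4  {3,5,6,7} 3  {4,5,6,7} 8
  5 to go: {0,2,3,5,7} 1  {1,3,5,6,7} 6  {1,4,5,6,7} 15  {2,3,4,5,7} 5  {2,3,5,6,7} 4  {3,4,5,6,7} 15
  6 to go: {0,2,3,4,5,7} 6  {0,2,3,5,6,7} 5  {1,2,3,5,6,7} 10  {1,3,4,5,6,7} 36  {2,3,4,5,6,7} 24
  if 0:i drops first: 70 orders
  if 1:b drops first: 35 orders
  if 4:u drops first: 15 orders
heap linearizations: 120

120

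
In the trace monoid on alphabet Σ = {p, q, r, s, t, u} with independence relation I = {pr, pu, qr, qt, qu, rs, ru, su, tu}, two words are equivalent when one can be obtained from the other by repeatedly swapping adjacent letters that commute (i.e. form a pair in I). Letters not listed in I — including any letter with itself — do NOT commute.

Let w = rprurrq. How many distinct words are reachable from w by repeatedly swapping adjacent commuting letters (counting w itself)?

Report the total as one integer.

#0=r has no predecessor
#1=p has no predecessor
#2=r depends on [0:r]
#3=u has no predecessor
#4=r depends on [2:r]
#5=r depends on [4:r]
#6=q depends on [1:p]
sources: [0:r, 1:p, 3:u]
N(rest) = Σ N(rest − s) over sources s of rest; N(one piece) = 1:
  size 1 → [3]=1  [5]=1  [6]=1
  size 2 → [1,6]=1  [3,5]=2  [3,6]=2  [4,5]=1  [5,6]=2
  size 3 → [1,3,6]=3  [1,5,6]=3  [2,4,5]=1  [3,4,5]=3  [3,5,6]=6  [4,5,6]=3
  size 4 → [0,2,4,5]=1  [1,3,5,6]=12  [1,4,5,6]=6  [2,3,4,5]=4  [2,4,5,6]=4  [3,4,5,6]=12
  size 5 → [0,2,3,4,5]=5  [0,2,4,5,6]=5  [1,2,4,5,6]=10  [1,3,4,5,6]=30  [2,3,4,5,6]=20
  first=0(r) contributes 60
  first=1(p) contributes 30
  first=3(u) contributes 15
|[w]| = 105

105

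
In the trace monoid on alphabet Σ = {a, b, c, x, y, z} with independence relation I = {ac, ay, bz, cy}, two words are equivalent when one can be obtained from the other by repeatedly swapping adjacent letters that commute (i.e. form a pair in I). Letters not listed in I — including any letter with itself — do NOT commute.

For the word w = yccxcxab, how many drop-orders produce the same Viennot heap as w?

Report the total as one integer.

piece 0:y — minimal
piece 1:c — minimal
piece 2:c rests on {1:c}
piece 3:x rests on {0:y, 2:c}
piece 4:c rests on {3:x}
piece 5:x rests on {4:c}
piece 6:a rests on {5:x}
piece 7:b rests on {6:a}
minimal pieces: {0:y, 1:c}
ways to finish when only these pieces remain (= sum over removing one remaining piece with nothing left below it):
  1 left: {7}→1
  2 left: {6,7}→1
  3 left: {5,6,7}→1
  4 left: {4,5,6,7}→1
  5 left: {3,4,5,6,7}→1
  6 left: {0,3,4,5,6,7}→1  {2,3,4,5,6,7}→1
  placing 0:y first → 1 extensions
  placing 1:c first → 2 extensions
total linear extensions = 3

3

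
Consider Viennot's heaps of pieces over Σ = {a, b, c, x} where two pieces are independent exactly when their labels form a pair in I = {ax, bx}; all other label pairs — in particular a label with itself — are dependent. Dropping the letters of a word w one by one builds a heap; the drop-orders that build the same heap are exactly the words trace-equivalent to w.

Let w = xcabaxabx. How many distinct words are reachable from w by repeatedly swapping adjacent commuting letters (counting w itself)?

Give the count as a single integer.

21

drop 0:x onto floor
drop 1:c onto {0:x}
drop 2:a onto {1:c}
drop 3:b onto {2:a}
drop 4:a onto {3:b}
drop 5:x onto {1:c}
drop 6:a onto {4:a}
drop 7:b onto {6:a}
drop 8:x onto {5:x}
ground layer = {0:x}
drop-orders for the pieces not yet dropped (sum over which currently-grounded one goes next):
  1 to go: {7} 1  {8} 1
  2 to go: {5,8} 1  {6,7} 1  {7,8} 2
  3 to go: {4,6,7} 1  {5,7,8} 3  {6,7,8} 3
  4 to go: {3,4,6,7} 1  {4,6,7,8} 4  {5,6,7,8} 6
  5 to go: {2,3,4,6,7} 1  {3,4,6,7,8} 5  {4,5,6,7,8} 10
  6 to go: {2,3,4,6,7,8} 6  {3,4,5,6,7,8} 15
  7 to go: {2,3,4,5,6,7,8} 21
  if 0:x drops first: 21 orders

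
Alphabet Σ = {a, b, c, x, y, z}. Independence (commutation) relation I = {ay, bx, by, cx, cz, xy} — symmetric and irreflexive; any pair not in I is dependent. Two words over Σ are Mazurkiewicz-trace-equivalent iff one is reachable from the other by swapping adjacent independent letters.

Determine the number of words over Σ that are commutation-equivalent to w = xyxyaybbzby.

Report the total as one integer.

112

piece 0:x — minimal
piece 1:y — minimal
piece 2:x rests on {0:x}
piece 3:y rests on {1:y}
piece 4:a rests on {2:x}
piece 5:y rests on {3:y}
piece 6:b rests on {4:a}
piece 7:b rests on {6:b}
piece 8:z rests on {5:y, 7:b}
piece 9:b rests on {8:z}
piece 10:y rests on {8:z}
minimal pieces: {0:x, 1:y}
ways to finish when only these pieces remain (= sum over removing one remaining piece with nothing left below it):
  1 left: {9}→1  {10}→1
  2 left: {9,10}→2
  3 left: {8,9,10}→2
  4 left: {5,8,9,10}→2  {7,8,9,10}→2
  5 left: {3,5,8,9,10}→2  {5,7,8,9,10}→4  {6,7,8,9,10}→2
  6 left: {1,3,5,8,9,10}→2  {3,5,7,8,9,10}→6  {4,6,7,8,9,10}→2  {5,6,7,8,9,10}→6
  7 left: {1,3,5,7,8,9,10}→8  {2,4,6,7,8,9,10}→2  {3,5,6,7,8,9,10}→12  {4,5,6,7,8,9,10}→8
  8 left: {0,2,4,6,7,8,9,10}→2  {1,3,5,6,7,8,9,10}→20  {2,4,5,6,7,8,9,10}→10  {3,4,5,6,7,8,9,10}→20
  9 left: {0,2,4,5,6,7,8,9,10}→12  {1,3,4,5,6,7,8,9,10}→40  {2,3,4,5,6,7,8,9,10}→30
  placing 0:x first → 70 extensions
  placing 1:y first → 42 extensions
total linear extensions = 112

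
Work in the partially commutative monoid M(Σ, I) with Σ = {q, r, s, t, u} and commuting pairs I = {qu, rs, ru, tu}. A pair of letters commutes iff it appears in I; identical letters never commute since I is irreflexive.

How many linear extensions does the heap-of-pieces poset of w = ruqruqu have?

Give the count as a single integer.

#0=r has no predecessor
#1=u has no predecessor
#2=q depends on [0:r]
#3=r depends on [2:q]
#4=u depends on [1:u]
#5=q depends on [3:r]
#6=u depends on [4:u]
sources: [0:r, 1:u]
N(rest) = Σ N(rest − s) over sources s of rest; N(one piece) = 1:
  size 1 → [5]=1  [6]=1
  size 2 → [3,5]=1  [4,6]=1  [5,6]=2
  size 3 → [1,4,6]=1  [2,3,5]=1  [3,5,6]=3  [4,5,6]=3
  size 4 → [0,2,3,5]=1  [1,4,5,6]=4  [2,3,5,6]=4  [3,4,5,6]=6
  size 5 → [0,2,3,5,6]=5  [1,3,4,5,6]=10  [2,3,4,5,6]=10
  first=0(r) contributes 20
  first=1(u) contributes 15
|[w]| = 35

35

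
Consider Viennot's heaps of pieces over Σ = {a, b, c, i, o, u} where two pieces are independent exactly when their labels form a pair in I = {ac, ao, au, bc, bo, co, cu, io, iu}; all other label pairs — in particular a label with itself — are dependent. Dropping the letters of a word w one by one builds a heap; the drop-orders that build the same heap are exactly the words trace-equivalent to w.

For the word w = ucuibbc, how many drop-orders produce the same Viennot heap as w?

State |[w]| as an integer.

0(u) covers ∅
1(c) covers ∅
2(u) covers 0:u
3(i) covers 1:c
4(b) covers 2:u, 3:i
5(b) covers 4:b
6(c) covers 3:i
floor of heap: 0:u, 1:c
completions by unplaced set U, small U first (add the entries for U minus each lowest piece of U):
  |U|=1: {5}:1  {6}:1
  |U|=2: {4,5}:1  {5,6}:2
  |U|=3: {2,4,5}:1  {4,5,6}:3
  |U|=4: {0,2,4,5}:1  {2,4,5,6}:4  {3,4,5,6}:3
  |U|=5: {0,2,4,5,6}:5  {1,3,4,5,6}:3  {2,3,4,5,6}:7
  start at 0(u): 10
  start at 1(c): 12
sum over floor = 22

22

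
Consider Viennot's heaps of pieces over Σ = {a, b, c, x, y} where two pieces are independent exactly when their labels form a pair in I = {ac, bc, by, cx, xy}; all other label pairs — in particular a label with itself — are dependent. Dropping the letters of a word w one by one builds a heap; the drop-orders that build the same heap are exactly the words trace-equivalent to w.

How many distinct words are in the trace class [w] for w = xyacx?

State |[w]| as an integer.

7

drop 0:x onto floor
drop 1:y onto floor
drop 2:a onto {0:x, 1:y}
drop 3:c onto {1:y}
drop 4:x onto {2:a}
ground layer = {0:x, 1:y}
drop-orders for the pieces not yet dropped (sum over which currently-grounded one goes next):
  1 to go: {3} 1  {4} 1
  2 to go: {2,4} 1  {3,4} 2
  3 to go: {0,2,4} 1  {2,3,4} 3
  if 0:x drops first: 3 orders
  if 1:y drops first: 4 orders
heap linearizations: 7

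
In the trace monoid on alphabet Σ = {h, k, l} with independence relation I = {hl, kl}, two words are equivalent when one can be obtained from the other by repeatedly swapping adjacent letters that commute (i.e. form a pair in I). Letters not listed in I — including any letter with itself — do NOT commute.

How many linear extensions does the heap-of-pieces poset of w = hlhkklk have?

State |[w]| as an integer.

21

piece 0:h — minimal
piece 1:l — minimal
piece 2:h rests on {0:h}
piece 3:k rests on {2:h}
piece 4:k rests on {3:k}
piece 5:l rests on {1:l}
piece 6:k rests on {4:k}
minimal pieces: {0:h, 1:l}
ways to finish when only these pieces remain (= sum over removing one remaining piece with nothing left below it):
  1 left: {5}→1  {6}→1
  2 left: {1,5}→1  {4,6}→1  {5,6}→2
  3 left: {1,5,6}→3  {3,4,6}→1  {4,5,6}→3
  4 left: {1,4,5,6}→6  {2,3,4,6}→1  {3,4,5,6}→4
  5 left: {0,2,3,4,6}→1  {1,3,4,5,6}→10  {2,3,4,5,6}→5
  placing 0:h first → 15 extensions
  placing 1:l first → 6 extensions
total linear extensions = 21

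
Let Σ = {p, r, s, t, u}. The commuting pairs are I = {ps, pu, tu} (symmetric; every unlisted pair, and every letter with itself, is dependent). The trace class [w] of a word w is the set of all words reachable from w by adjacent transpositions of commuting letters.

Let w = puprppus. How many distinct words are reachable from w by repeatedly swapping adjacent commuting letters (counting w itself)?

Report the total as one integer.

18

#0=p has no predecessor
#1=u has no predecessor
#2=p depends on [0:p]
#3=r depends on [1:u, 2:p]
#4=p depends on [3:r]
#5=p depends on [4:p]
#6=u depends on [3:r]
#7=s depends on [6:u]
sources: [0:p, 1:u]
N(rest) = Σ N(rest − s) over sources s of rest; N(one piece) = 1:
  size 1 → [5]=1  [7]=1
  size 2 → [4,5]=1  [5,7]=2  [6,7]=1
  size 3 → [4,5,7]=3  [5,6,7]=3
  size 4 → [4,5,6,7]=6
  size 5 → [3,4,5,6,7]=6
  size 6 → [1,3,4,5,6,7]=6  [2,3,4,5,6,7]=6
  first=0(p) contributes 12
  first=1(u) contributes 6
|[w]| = 18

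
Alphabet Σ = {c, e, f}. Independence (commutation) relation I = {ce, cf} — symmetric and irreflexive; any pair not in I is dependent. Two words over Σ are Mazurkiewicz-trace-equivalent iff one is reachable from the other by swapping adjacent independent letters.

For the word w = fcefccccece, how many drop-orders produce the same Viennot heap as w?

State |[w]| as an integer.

#0=f has no predecessor
#1=c has no predecessor
#2=e depends on [0:f]
#3=f depends on [2:e]
#4=c depends on [1:c]
#5=c depends on [4:c]
#6=c depends on [5:c]
#7=c depends on [6:c]
#8=e depends on [3:f]
#9=c depends on [7:c]
#10=e depends on [8:e]
sources: [0:f, 1:c]
N(rest) = Σ N(rest − s) over sources s of rest; N(one piece) = 1:
  size 1 → [9]=1  [10]=1
  size 2 → [7,9]=1  [8,10]=1  [9,10]=2
  size 3 → [3,8,10]=1  [6,7,9]=1  [7,9,10]=3  [8,9,10]=3
  size 4 → [2,3,8,10]=1  [3,8,9,10]=4  [5,6,7,9]=1  [6,7,9,10]=4  [7,8,9,10]=6
  size 5 → [0,2,3,8,10]=1  [2,3,8,9,10]=5  [3,7,8,9,10]=10  [4,5,6,7,9]=1  [5,6,7,9,10]=5  [6,7,8,9,10]=10
  size 6 → [0,2,3,8,9,10]=6  [1,4,5,6,7,9]=1  [2,3,7,8,9,10]=15  [3,6,7,8,9,10]=20  [4,5,6,7,9,10]=6  [5,6,7,8,9,10]=15
  size 7 → [0,2,3,7,8,9,10]=21  [1,4,5,6,7,9,10]=7  [2,3,6,7,8,9,10]=35  [3,5,6,7,8,9,10]=35  [4,5,6,7,8,9,10]=21
  size 8 → [0,2,3,6,7,8,9,10]=56  [1,4,5,6,7,8,9,10]=28  [2,3,5,6,7,8,9,10]=70  [3,4,5,6,7,8,9,10]=56
  size 9 → [0,2,3,5,6,7,8,9,10]=126  [1,3,4,5,6,7,8,9,10]=84  [2,3,4,5,6,7,8,9,10]=126
  first=0(f) contributes 210
  first=1(c) contributes 252
|[w]| = 462

462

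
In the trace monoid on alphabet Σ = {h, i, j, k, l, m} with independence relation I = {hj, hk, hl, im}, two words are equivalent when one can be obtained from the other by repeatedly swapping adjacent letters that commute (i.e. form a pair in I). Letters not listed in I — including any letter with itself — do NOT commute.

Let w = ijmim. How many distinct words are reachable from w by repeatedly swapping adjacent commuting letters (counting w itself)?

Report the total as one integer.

piece 0:i — minimal
piece 1:j rests on {0:i}
piece 2:m rests on {1:j}
piece 3:i rests on {1:j}
piece 4:m rests on {2:m}
minimal pieces: {0:i}
ways to finish when only these pieces remain (= sum over removing one remaining piece with nothing left below it):
  1 left: {3}→1  {4}→1
  2 left: {2,4}→1  {3,4}→2
  3 left: {2,3,4}→3
  placing 0:i first → 3 extensions

3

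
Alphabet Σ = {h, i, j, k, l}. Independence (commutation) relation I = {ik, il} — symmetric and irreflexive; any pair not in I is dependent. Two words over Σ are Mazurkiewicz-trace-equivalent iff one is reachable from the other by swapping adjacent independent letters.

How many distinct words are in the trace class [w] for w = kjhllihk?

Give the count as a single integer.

piece 0:k — minimal
piece 1:j rests on {0:k}
piece 2:h rests on {1:j}
piece 3:l rests on {2:h}
piece 4:l rests on {3:l}
piece 5:i rests on {2:h}
piece 6:h rests on {4:l, 5:i}
piece 7:k rests on {6:h}
minimal pieces: {0:k}
ways to finish when only these pieces remain (= sum over removing one remaining piece with nothing left below it):
  1 left: {7}→1
  2 left: {6,7}→1
  3 left: {4,6,7}→1  {5,6,7}→1
  4 left: {3,4,6,7}→1  {4,5,6,7}→2
  5 left: {3,4,5,6,7}→3
  6 left: {2,3,4,5,6,7}→3
  placing 0:k first → 3 extensions

3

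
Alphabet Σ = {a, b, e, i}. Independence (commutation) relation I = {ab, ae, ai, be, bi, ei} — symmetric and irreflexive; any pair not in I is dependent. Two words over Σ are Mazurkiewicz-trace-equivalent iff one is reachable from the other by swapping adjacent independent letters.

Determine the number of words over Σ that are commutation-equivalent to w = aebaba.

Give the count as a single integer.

60

0(a) covers ∅
1(e) covers ∅
2(b) covers ∅
3(a) covers 0:a
4(b) covers 2:b
5(a) covers 3:a
floor of heap: 0:a, 1:e, 2:b
completions by unplaced set U, small U first (add the entries for U minus each lowest piece of U):
  |U|=1: {1}:1  {4}:1  {5}:1
  |U|=2: {1,4}:2  {1,5}:2  {2,4}:1  {3,5}:1  {4,5}:2
  |U|=3: {0,3,5}:1  {1,2,4}:3  {1,3,5}:3  {1,4,5}:6  {2,4,5}:3  {3,4,5}:3
  |U|=4: {0,1,3,5}:4  {0,3,4,5}:4  {1,2,4,5}:12  {1,3,4,5}:12  {2,3,4,5}:6
  start at 0(a): 30
  start at 1(e): 10
  start at 2(b): 20
sum over floor = 60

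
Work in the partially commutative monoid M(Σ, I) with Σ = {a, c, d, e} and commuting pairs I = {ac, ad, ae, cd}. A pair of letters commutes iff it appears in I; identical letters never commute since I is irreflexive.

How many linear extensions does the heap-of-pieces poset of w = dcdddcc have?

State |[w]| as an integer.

drop 0:d onto floor
drop 1:c onto floor
drop 2:d onto {0:d}
drop 3:d onto {2:d}
drop 4:d onto {3:d}
drop 5:c onto {1:c}
drop 6:c onto {5:c}
ground layer = {0:d, 1:c}
drop-orders for the pieces not yet dropped (sum over which currently-grounded one goes next):
  1 to go: {4} 1  {6} 1
  2 to go: {3,4} 1  {4,6} 2  {5,6} 1
  3 to go: {1,5,6} 1  {2,3,4} 1  {3,4,6} 3  {4,5,6} 3
  4 to go: {0,2,3,4} 1  {1,4,5,6} 4  {2,3,4,6} 4  {3,4,5,6} 6
  5 to go: {0,2,3,4,6} 5  {1,3,4,5,6} 10  {2,3,4,5,6} 10
  if 0:d drops first: 20 orders
  if 1:c drops first: 15 orders
heap linearizations: 35

35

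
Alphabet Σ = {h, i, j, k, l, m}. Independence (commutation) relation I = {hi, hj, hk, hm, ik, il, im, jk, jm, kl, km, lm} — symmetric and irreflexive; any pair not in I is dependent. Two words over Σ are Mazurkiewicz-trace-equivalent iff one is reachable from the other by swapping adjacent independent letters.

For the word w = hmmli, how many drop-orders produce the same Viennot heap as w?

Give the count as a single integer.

0(h) covers ∅
1(m) covers ∅
2(m) covers 1:m
3(l) covers 0:h
4(i) covers ∅
floor of heap: 0:h, 1:m, 4:i
completions by unplaced set U, small U first (add the entries for U minus each lowest piece of U):
  |U|=1: {2}:1  {3}:1  {4}:1
  |U|=2: {0,3}:1  {1,2}:1  {2,3}:2  {2,4}:2  {3,4}:2
  |U|=3: {0,2,3}:3  {0,3,4}:3  {1,2,3}:3  {1,2,4}:3  {2,3,4}:6
  start at 0(h): 12
  start at 1(m): 12
  start at 4(i): 6
sum over floor = 30

30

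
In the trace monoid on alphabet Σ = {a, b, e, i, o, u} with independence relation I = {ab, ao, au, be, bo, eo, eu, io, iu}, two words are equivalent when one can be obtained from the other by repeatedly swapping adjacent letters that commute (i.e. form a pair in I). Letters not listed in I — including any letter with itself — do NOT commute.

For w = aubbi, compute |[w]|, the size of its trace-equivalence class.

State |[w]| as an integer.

4

0(a) covers ∅
1(u) covers ∅
2(b) covers 1:u
3(b) covers 2:b
4(i) covers 0:a, 3:b
floor of heap: 0:a, 1:u
completions by unplaced set U, small U first (add the entries for U minus each lowest piece of U):
  |U|=1: {4}:1
  |U|=2: {0,4}:1  {3,4}:1
  |U|=3: {0,3,4}:2  {2,3,4}:1
  start at 0(a): 1
  start at 1(u): 3
sum over floor = 4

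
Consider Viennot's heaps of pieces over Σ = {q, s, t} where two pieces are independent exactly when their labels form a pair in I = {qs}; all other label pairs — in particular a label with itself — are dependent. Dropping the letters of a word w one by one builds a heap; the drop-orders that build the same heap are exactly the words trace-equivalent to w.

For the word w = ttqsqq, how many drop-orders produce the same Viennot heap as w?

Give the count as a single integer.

4

piece 0:t — minimal
piece 1:t rests on {0:t}
piece 2:q rests on {1:t}
piece 3:s rests on {1:t}
piece 4:q rests on {2:q}
piece 5:q rests on {4:q}
minimal pieces: {0:t}
ways to finish when only these pieces remain (= sum over removing one remaining piece with nothing left below it):
  1 left: {3}→1  {5}→1
  2 left: {3,5}→2  {4,5}→1
  3 left: {2,4,5}→1  {3,4,5}→3
  4 left: {2,3,4,5}→4
  placing 0:t first → 4 extensions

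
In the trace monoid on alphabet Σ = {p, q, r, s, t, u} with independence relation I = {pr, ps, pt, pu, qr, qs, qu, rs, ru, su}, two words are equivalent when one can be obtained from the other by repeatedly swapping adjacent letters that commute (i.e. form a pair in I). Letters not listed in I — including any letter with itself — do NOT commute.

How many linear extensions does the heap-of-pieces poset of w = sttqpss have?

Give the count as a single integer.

6

drop 0:s onto floor
drop 1:t onto {0:s}
drop 2:t onto {1:t}
drop 3:q onto {2:t}
drop 4:p onto {3:q}
drop 5:s onto {2:t}
drop 6:s onto {5:s}
ground layer = {0:s}
drop-orders for the pieces not yet dropped (sum over which currently-grounded one goes next):
  1 to go: {4} 1  {6} 1
  2 to go: {3,4} 1  {4,6} 2  {5,6} 1
  3 to go: {3,4,6} 3  {4,5,6} 3
  4 to go: {3,4,5,6} 6
  5 to go: {2,3,4,5,6} 6
  if 0:s drops first: 6 orders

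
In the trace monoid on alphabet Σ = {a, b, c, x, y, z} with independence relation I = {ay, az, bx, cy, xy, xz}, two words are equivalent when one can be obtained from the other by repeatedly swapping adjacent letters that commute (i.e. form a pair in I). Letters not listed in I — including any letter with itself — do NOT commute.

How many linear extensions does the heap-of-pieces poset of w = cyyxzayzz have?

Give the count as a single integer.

64

0(c) covers ∅
1(y) covers ∅
2(y) covers 1:y
3(x) covers 0:c
4(z) covers 0:c, 2:y
5(a) covers 3:x
6(y) covers 4:z
7(z) covers 6:y
8(z) covers 7:z
floor of heap: 0:c, 1:y
completions by unplaced set U, small U first (add the entries for U minus each lowest piece of U):
  |U|=1: {5}:1  {8}:1
  |U|=2: {3,5}:1  {5,8}:2  {7,8}:1
  |U|=3: {3,5,8}:3  {5,7,8}:3  {6,7,8}:1
  |U|=4: {3,5,7,8}:6  {4,6,7,8}:1  {5,6,7,8}:4
  |U|=5: {2,4,6,7,8}:1  {3,5,6,7,8}:10  {4,5,6,7,8}:5
  |U|=6: {1,2,4,6,7,8}:1  {2,4,5,6,7,8}:6  {3,4,5,6,7,8}:15
  |U|=7: {0,3,4,5,6,7,8}:15  {1,2,4,5,6,7,8}:7  {2,3,4,5,6,7,8}:21
  start at 0(c): 28
  start at 1(y): 36
sum over floor = 64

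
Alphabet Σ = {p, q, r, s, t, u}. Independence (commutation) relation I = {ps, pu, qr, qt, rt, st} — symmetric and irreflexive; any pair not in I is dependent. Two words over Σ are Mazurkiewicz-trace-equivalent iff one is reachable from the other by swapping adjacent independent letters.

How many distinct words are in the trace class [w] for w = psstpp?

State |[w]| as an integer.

0(p) covers ∅
1(s) covers ∅
2(s) covers 1:s
3(t) covers 0:p
4(p) covers 3:t
5(p) covers 4:p
floor of heap: 0:p, 1:s
completions by unplaced set U, small U first (add the entries for U minus each lowest piece of U):
  |U|=1: {2}:1  {5}:1
  |U|=2: {1,2}:1  {2,5}:2  {4,5}:1
  |U|=3: {1,2,5}:3  {2,4,5}:3  {3,4,5}:1
  |U|=4: {0,3,4,5}:1  {1,2,4,5}:6  {2,3,4,5}:4
  start at 0(p): 10
  start at 1(s): 5
sum over floor = 15

15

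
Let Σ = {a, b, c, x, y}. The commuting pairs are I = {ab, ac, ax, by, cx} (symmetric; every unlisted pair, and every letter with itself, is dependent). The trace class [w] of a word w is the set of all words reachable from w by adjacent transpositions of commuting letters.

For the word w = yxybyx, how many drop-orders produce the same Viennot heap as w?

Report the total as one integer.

3

piece 0:y — minimal
piece 1:x rests on {0:y}
piece 2:y rests on {1:x}
piece 3:b rests on {1:x}
piece 4:y rests on {2:y}
piece 5:x rests on {3:b, 4:y}
minimal pieces: {0:y}
ways to finish when only these pieces remain (= sum over removing one remaining piece with nothing left below it):
  1 left: {5}→1
  2 left: {3,5}→1  {4,5}→1
  3 left: {2,4,5}→1  {3,4,5}→2
  4 left: {2,3,4,5}→3
  placing 0:y first → 3 extensions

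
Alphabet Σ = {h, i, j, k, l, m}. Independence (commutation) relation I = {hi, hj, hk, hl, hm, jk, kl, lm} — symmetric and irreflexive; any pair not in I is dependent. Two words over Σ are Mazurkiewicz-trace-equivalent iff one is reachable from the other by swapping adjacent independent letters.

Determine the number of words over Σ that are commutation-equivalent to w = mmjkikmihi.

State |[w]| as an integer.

20

piece 0:m — minimal
piece 1:m rests on {0:m}
piece 2:j rests on {1:m}
piece 3:k rests on {1:m}
piece 4:i rests on {2:j, 3:k}
piece 5:k rests on {4:i}
piece 6:m rests on {5:k}
piece 7:i rests on {6:m}
piece 8:h — minimal
piece 9:i rests on {7:i}
minimal pieces: {0:m, 8:h}
ways to finish when only these pieces remain (= sum over removing one remaining piece with nothing left below it):
  1 left: {8}→1  {9}→1
  2 left: {7,9}→1  {8,9}→2
  3 left: {6,7,9}→1  {7,8,9}→3
  4 left: {5,6,7,9}→1  {6,7,8,9}→4
  5 left: {4,5,6,7,9}→1  {5,6,7,8,9}→5
  6 left: {2,4,5,6,7,9}→1  {3,4,5,6,7,9}→1  {4,5,6,7,8,9}→6
  7 left: {2,3,4,5,6,7,9}→2  {2,4,5,6,7,8,9}→7  {3,4,5,6,7,8,9}→7
  8 left: {1,2,3,4,5,6,7,9}→2  {2,3,4,5,6,7,8,9}→16
  placing 0:m first → 18 extensions
  placing 8:h first → 2 extensions
total linear extensions = 20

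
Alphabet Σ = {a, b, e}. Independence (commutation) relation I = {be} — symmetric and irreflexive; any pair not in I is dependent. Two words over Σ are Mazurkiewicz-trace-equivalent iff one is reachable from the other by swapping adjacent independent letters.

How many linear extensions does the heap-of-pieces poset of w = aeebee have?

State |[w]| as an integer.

drop 0:a onto floor
drop 1:e onto {0:a}
drop 2:e onto {1:e}
drop 3:b onto {0:a}
drop 4:e onto {2:e}
drop 5:e onto {4:e}
ground layer = {0:a}
drop-orders for the pieces not yet dropped (sum over which currently-grounded one goes next):
  1 to go: {3} 1  {5} 1
  2 to go: {3,5} 2  {4,5} 1
  3 to go: {2,4,5} 1  {3,4,5} 3
  4 to go: {1,2,4,5} 1  {2,3,4,5} 4
  if 0:a drops first: 5 orders

5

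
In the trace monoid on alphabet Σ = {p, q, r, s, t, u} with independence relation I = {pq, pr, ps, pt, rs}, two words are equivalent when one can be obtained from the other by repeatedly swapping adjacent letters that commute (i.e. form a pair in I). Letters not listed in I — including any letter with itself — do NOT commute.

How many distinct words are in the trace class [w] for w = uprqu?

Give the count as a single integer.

drop 0:u onto floor
drop 1:p onto {0:u}
drop 2:r onto {0:u}
drop 3:q onto {2:r}
drop 4:u onto {1:p, 3:q}
ground layer = {0:u}
drop-orders for the pieces not yet dropped (sum over which currently-grounded one goes next):
  1 to go: {4} 1
  2 to go: {1,4} 1  {3,4} 1
  3 to go: {1,3,4} 2  {2,3,4} 1
  if 0:u drops first: 3 orders

3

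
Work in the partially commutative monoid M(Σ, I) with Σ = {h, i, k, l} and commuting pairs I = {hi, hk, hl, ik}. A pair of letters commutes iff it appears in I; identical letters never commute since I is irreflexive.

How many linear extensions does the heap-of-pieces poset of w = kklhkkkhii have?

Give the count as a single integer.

piece 0:k — minimal
piece 1:k rests on {0:k}
piece 2:l rests on {1:k}
piece 3:h — minimal
piece 4:k rests on {2:l}
piece 5:k rests on {4:k}
piece 6:k rests on {5:k}
piece 7:h rests on {3:h}
piece 8:i rests on {2:l}
piece 9:i rests on {8:i}
minimal pieces: {0:k, 3:h}
ways to finish when only these pieces remain (= sum over removing one remaining piece with nothing left below it):
  1 left: {6}→1  {7}→1  {9}→1
  2 left: {3,7}→1  {5,6}→1  {6,7}→2  {6,9}→2  {7,9}→2  {8,9}→1
  3 left: {3,6,7}→3  {3,7,9}→3  {4,5,6}→1  {5,6,7}→3  {5,6,9}→3  {6,7,9}→6  {6,8,9}→3  {7,8,9}→3
  4 left: {3,5,6,7}→6  {3,6,7,9}→12  {3,7,8,9}→6  {4,5,6,7}→4  {4,5,6,9}→4  {5,6,7,9}→12  {5,6,8,9}→6  {6,7,8,9}→12
  5 left: {3,4,5,6,7}→10  {3,5,6,7,9}→30  {3,6,7,8,9}→30  {4,5,6,7,9}→20  {4,5,6,8,9}→10  {5,6,7,8,9}→30
  6 left: {2,4,5,6,8,9}→10  {3,4,5,6,7,9}→60  {3,5,6,7,8,9}→90  {4,5,6,7,8,9}→60
  7 left: {1,2,4,5,6,8,9}→10  {2,4,5,6,7,8,9}→70  {3,4,5,6,7,8,9}→210
  8 left: {0,1,2,4,5,6,8,9}→10  {1,2,4,5,6,7,8,9}→80  {2,3,4,5,6,7,8,9}→280
  placing 0:k first → 360 extensions
  placing 3:h first → 90 extensions
total linear extensions = 450

450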